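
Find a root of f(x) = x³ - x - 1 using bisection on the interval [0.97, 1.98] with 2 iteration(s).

f(x) = x³ - x - 1
Initial interval: [0.97, 1.98]

Iteration 1:
  c_1 = (0.970000 + 1.980000)/2 = 1.475000
  f(c_1) = f(1.475000) = 0.734047
  f(a) × f(c) < 0, new interval: [0.970000, 1.475000]
Iteration 2:
  c_2 = (0.970000 + 1.475000)/2 = 1.222500
  f(c_2) = f(1.222500) = -0.395466
  f(a) × f(c) ≥ 0, new interval: [1.222500, 1.475000]

After 2 iteration(s), the approximation is c_2 = 1.222500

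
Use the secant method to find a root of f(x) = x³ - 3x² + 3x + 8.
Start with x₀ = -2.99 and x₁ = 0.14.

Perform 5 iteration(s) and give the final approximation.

f(x) = x³ - 3x² + 3x + 8
x₀ = -2.99, x₁ = 0.14

Secant formula: x_{n+1} = x_n - f(x_n)(x_n - x_{n-1})/(f(x_n) - f(x_{n-1}))

Iteration 1:
  f(-2.990000) = -54.521199
  f(0.140000) = 8.363944
  x_2 = 0.140000 - 8.363944×(0.140000 - (-2.990000))/(8.363944 - (-54.521199))
       = -0.276301
Iteration 2:
  f(0.140000) = 8.363944
  f(-0.276301) = 6.920977
  x_3 = -0.276301 - 6.920977×(-0.276301 - 0.140000)/(6.920977 - 8.363944)
       = -2.273027
Iteration 3:
  f(-0.276301) = 6.920977
  f(-2.273027) = -26.062968
  x_4 = -2.273027 - (-26.062968)×(-2.273027 - (-0.276301))/(-26.062968 - 6.920977)
       = -0.695271
Iteration 4:
  f(-2.273027) = -26.062968
  f(-0.695271) = 4.127884
  x_5 = -0.695271 - 4.127884×(-0.695271 - (-2.273027))/(4.127884 - (-26.062968))
       = -0.910992
Iteration 5:
  f(-0.695271) = 4.127884
  f(-0.910992) = 2.021267
  x_6 = -0.910992 - 2.021267×(-0.910992 - (-0.695271))/(2.021267 - 4.127884)
       = -1.117973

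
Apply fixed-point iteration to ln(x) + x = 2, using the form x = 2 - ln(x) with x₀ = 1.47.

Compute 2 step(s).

Equation: ln(x) + x = 2
Fixed-point form: x = 2 - ln(x)
x₀ = 1.47

x_1 = g(1.470000) = 1.614738
x_2 = g(1.614738) = 1.520828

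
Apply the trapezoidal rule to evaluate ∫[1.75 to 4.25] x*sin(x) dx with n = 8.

f(x) = x*sin(x)
a = 1.75, b = 4.25, n = 8
h = (b - a)/n = 0.312500

Trapezoidal rule: (h/2)[f(x₀) + 2f(x₁) + 2f(x₂) + ... + f(xₙ)]

x_0 = 1.7500, f(x_0) = 1.721975, coefficient = 1
x_1 = 2.0625, f(x_1) = 1.818155, coefficient = 2
x_2 = 2.3750, f(x_2) = 1.647502, coefficient = 2
x_3 = 2.6875, f(x_3) = 1.178864, coefficient = 2
x_4 = 3.0000, f(x_4) = 0.423360, coefficient = 2
x_5 = 3.3125, f(x_5) = -0.563379, coefficient = 2
x_6 = 3.6250, f(x_6) = -1.684896, coefficient = 2
x_7 = 3.9375, f(x_7) = -2.813339, coefficient = 2
x_8 = 4.2500, f(x_8) = -3.803705, coefficient = 1

I ≈ (0.312500/2) × -2.069193 = -0.323311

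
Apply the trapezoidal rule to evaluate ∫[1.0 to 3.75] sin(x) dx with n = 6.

f(x) = sin(x)
a = 1.0, b = 3.75, n = 6
h = (b - a)/n = 0.458333

Trapezoidal rule: (h/2)[f(x₀) + 2f(x₁) + 2f(x₂) + ... + f(xₙ)]

x_0 = 1.0000, f(x_0) = 0.841471, coefficient = 1
x_1 = 1.4583, f(x_1) = 0.993683, coefficient = 2
x_2 = 1.9167, f(x_2) = 0.940781, coefficient = 2
x_3 = 2.3750, f(x_3) = 0.693685, coefficient = 2
x_4 = 2.8333, f(x_4) = 0.303400, coefficient = 2
x_5 = 3.2917, f(x_5) = -0.149511, coefficient = 2
x_6 = 3.7500, f(x_6) = -0.571561, coefficient = 1

I ≈ (0.458333/2) × 5.833985 = 1.336955
Exact value: 1.360862
Error: 0.023907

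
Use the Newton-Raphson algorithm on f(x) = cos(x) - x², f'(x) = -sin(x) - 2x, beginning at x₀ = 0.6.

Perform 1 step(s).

f(x) = cos(x) - x²
f'(x) = -sin(x) - 2x
x₀ = 0.6

Newton-Raphson formula: x_{n+1} = x_n - f(x_n)/f'(x_n)

Iteration 1:
  f(0.600000) = 0.465336
  f'(0.600000) = -1.764642
  x_1 = 0.600000 - 0.465336/(-1.764642) = 0.863700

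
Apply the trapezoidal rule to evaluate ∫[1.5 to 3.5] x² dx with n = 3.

f(x) = x²
a = 1.5, b = 3.5, n = 3
h = (b - a)/n = 0.666667

Trapezoidal rule: (h/2)[f(x₀) + 2f(x₁) + 2f(x₂) + ... + f(xₙ)]

x_0 = 1.5000, f(x_0) = 2.250000, coefficient = 1
x_1 = 2.1667, f(x_1) = 4.694444, coefficient = 2
x_2 = 2.8333, f(x_2) = 8.027778, coefficient = 2
x_3 = 3.5000, f(x_3) = 12.250000, coefficient = 1

I ≈ (0.666667/2) × 39.944444 = 13.314815
Exact value: 13.166667
Error: 0.148148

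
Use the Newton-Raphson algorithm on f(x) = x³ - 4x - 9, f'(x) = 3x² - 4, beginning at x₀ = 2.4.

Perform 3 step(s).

f(x) = x³ - 4x - 9
f'(x) = 3x² - 4
x₀ = 2.4

Newton-Raphson formula: x_{n+1} = x_n - f(x_n)/f'(x_n)

Iteration 1:
  f(2.400000) = -4.776000
  f'(2.400000) = 13.280000
  x_1 = 2.400000 - (-4.776000)/13.280000 = 2.759639
Iteration 2:
  f(2.759639) = 0.977763
  f'(2.759639) = 18.846815
  x_2 = 2.759639 - 0.977763/18.846815 = 2.707759
Iteration 3:
  f(2.707759) = 0.022143
  f'(2.707759) = 17.995878
  x_3 = 2.707759 - 0.022143/17.995878 = 2.706529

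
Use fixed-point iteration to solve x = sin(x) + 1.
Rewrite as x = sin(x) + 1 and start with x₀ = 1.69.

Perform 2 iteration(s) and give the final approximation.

Equation: x = sin(x) + 1
Fixed-point form: x = sin(x) + 1
x₀ = 1.69

x_1 = g(1.690000) = 1.992904
x_2 = g(1.992904) = 1.912228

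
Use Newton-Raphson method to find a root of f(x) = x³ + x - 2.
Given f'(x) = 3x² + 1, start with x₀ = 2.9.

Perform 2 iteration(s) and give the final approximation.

f(x) = x³ + x - 2
f'(x) = 3x² + 1
x₀ = 2.9

Newton-Raphson formula: x_{n+1} = x_n - f(x_n)/f'(x_n)

Iteration 1:
  f(2.900000) = 25.289000
  f'(2.900000) = 26.230000
  x_1 = 2.900000 - 25.289000/26.230000 = 1.935875
Iteration 2:
  f(1.935875) = 7.190783
  f'(1.935875) = 12.242835
  x_2 = 1.935875 - 7.190783/12.242835 = 1.348529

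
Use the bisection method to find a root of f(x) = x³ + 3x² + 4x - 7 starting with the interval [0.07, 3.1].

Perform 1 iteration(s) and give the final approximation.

f(x) = x³ + 3x² + 4x - 7
Initial interval: [0.07, 3.1]

Iteration 1:
  c_1 = (0.070000 + 3.100000)/2 = 1.585000
  f(c_1) = f(1.585000) = 10.858552
  f(a) × f(c) < 0, new interval: [0.070000, 1.585000]

After 1 iteration(s), the approximation is c_1 = 1.585000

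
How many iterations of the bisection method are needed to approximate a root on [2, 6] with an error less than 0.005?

We need (b-a)/2^n ≤ 0.005
(6 - 2)/2^n ≤ 0.005
4/2^n ≤ 0.005
2^n ≥ 800
n ≥ log₂(800) = 9.64
n ≥ 10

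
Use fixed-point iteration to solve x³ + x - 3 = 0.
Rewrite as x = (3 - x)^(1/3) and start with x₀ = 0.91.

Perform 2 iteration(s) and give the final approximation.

Equation: x³ + x - 3 = 0
Fixed-point form: x = (3 - x)^(1/3)
x₀ = 0.91

x_1 = g(0.910000) = 1.278543
x_2 = g(1.278543) = 1.198483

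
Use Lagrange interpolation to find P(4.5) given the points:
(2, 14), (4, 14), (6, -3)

Lagrange interpolation formula:
P(x) = Σ yᵢ × Lᵢ(x)
where Lᵢ(x) = Π_{j≠i} (x - xⱼ)/(xᵢ - xⱼ)

L_0(4.5) = (4.5 - 4)/(2 - 4) × (4.5 - 6)/(2 - 6) = -0.093750
L_1(4.5) = (4.5 - 2)/(4 - 2) × (4.5 - 6)/(4 - 6) = 0.937500
L_2(4.5) = (4.5 - 2)/(6 - 2) × (4.5 - 4)/(6 - 4) = 0.156250

P(4.5) = 14×L_0(4.5) + 14×L_1(4.5) + (-3)×L_2(4.5)
P(4.5) = 11.343750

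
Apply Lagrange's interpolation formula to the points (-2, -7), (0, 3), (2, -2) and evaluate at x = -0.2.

Lagrange interpolation formula:
P(x) = Σ yᵢ × Lᵢ(x)
where Lᵢ(x) = Π_{j≠i} (x - xⱼ)/(xᵢ - xⱼ)

L_0(-0.2) = (-0.2 - 0)/(-2 - 0) × (-0.2 - 2)/(-2 - 2) = 0.055000
L_1(-0.2) = (-0.2 - (-2))/(0 - (-2)) × (-0.2 - 2)/(0 - 2) = 0.990000
L_2(-0.2) = (-0.2 - (-2))/(2 - (-2)) × (-0.2 - 0)/(2 - 0) = -0.045000

P(-0.2) = (-7)×L_0(-0.2) + 3×L_1(-0.2) + (-2)×L_2(-0.2)
P(-0.2) = 2.675000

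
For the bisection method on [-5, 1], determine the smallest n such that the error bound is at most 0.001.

We need (b-a)/2^n ≤ 0.001
(1 - (-5))/2^n ≤ 0.001
6/2^n ≤ 0.001
2^n ≥ 6000
n ≥ log₂(6000) = 12.55
n ≥ 13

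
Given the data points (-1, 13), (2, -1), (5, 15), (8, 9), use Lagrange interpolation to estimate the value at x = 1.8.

Lagrange interpolation formula:
P(x) = Σ yᵢ × Lᵢ(x)
where Lᵢ(x) = Π_{j≠i} (x - xⱼ)/(xᵢ - xⱼ)

L_0(1.8) = (1.8 - 2)/(-1 - 2) × (1.8 - 5)/(-1 - 5) × (1.8 - 8)/(-1 - 8) = 0.024494
L_1(1.8) = (1.8 - (-1))/(2 - (-1)) × (1.8 - 5)/(2 - 5) × (1.8 - 8)/(2 - 8) = 1.028741
L_2(1.8) = (1.8 - (-1))/(5 - (-1)) × (1.8 - 2)/(5 - 2) × (1.8 - 8)/(5 - 8) = -0.064296
L_3(1.8) = (1.8 - (-1))/(8 - (-1)) × (1.8 - 2)/(8 - 2) × (1.8 - 5)/(8 - 5) = 0.011062

P(1.8) = 13×L_0(1.8) + (-1)×L_1(1.8) + 15×L_2(1.8) + 9×L_3(1.8)
P(1.8) = -1.575210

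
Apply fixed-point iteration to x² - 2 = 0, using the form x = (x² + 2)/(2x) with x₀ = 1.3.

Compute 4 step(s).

Equation: x² - 2 = 0
Fixed-point form: x = (x² + 2)/(2x)
x₀ = 1.3

x_1 = g(1.300000) = 1.419231
x_2 = g(1.419231) = 1.414222
x_3 = g(1.414222) = 1.414214
x_4 = g(1.414214) = 1.414214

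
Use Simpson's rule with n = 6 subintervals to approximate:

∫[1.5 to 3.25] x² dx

f(x) = x²
a = 1.5, b = 3.25, n = 6
h = (b - a)/n = 0.291667

Simpson's rule: (h/3)[f(x₀) + 4f(x₁) + 2f(x₂) + ... + f(xₙ)]

x_0 = 1.5000, f(x_0) = 2.250000, coefficient = 1
x_1 = 1.7917, f(x_1) = 3.210069, coefficient = 4
x_2 = 2.0833, f(x_2) = 4.340278, coefficient = 2
x_3 = 2.3750, f(x_3) = 5.640625, coefficient = 4
x_4 = 2.6667, f(x_4) = 7.111111, coefficient = 2
x_5 = 2.9583, f(x_5) = 8.751736, coefficient = 4
x_6 = 3.2500, f(x_6) = 10.562500, coefficient = 1

I ≈ (0.291667/3) × 106.125000 = 10.317708
Exact value: 10.317708
Error: 0.000000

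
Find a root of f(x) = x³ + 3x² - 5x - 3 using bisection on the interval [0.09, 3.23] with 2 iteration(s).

f(x) = x³ + 3x² - 5x - 3
Initial interval: [0.09, 3.23]

Iteration 1:
  c_1 = (0.090000 + 3.230000)/2 = 1.660000
  f(c_1) = f(1.660000) = 1.541096
  f(a) × f(c) < 0, new interval: [0.090000, 1.660000]
Iteration 2:
  c_2 = (0.090000 + 1.660000)/2 = 0.875000
  f(c_2) = f(0.875000) = -4.408203
  f(a) × f(c) ≥ 0, new interval: [0.875000, 1.660000]

After 2 iteration(s), the approximation is c_2 = 0.875000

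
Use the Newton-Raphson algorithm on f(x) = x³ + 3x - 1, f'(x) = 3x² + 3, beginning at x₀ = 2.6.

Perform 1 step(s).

f(x) = x³ + 3x - 1
f'(x) = 3x² + 3
x₀ = 2.6

Newton-Raphson formula: x_{n+1} = x_n - f(x_n)/f'(x_n)

Iteration 1:
  f(2.600000) = 24.376000
  f'(2.600000) = 23.280000
  x_1 = 2.600000 - 24.376000/23.280000 = 1.552921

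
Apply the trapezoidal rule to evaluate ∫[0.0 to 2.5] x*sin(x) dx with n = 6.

f(x) = x*sin(x)
a = 0.0, b = 2.5, n = 6
h = (b - a)/n = 0.416667

Trapezoidal rule: (h/2)[f(x₀) + 2f(x₁) + 2f(x₂) + ... + f(xₙ)]

x_0 = 0.0000, f(x_0) = 0.000000, coefficient = 1
x_1 = 0.4167, f(x_1) = 0.168631, coefficient = 2
x_2 = 0.8333, f(x_2) = 0.616814, coefficient = 2
x_3 = 1.2500, f(x_3) = 1.186231, coefficient = 2
x_4 = 1.6667, f(x_4) = 1.659013, coefficient = 2
x_5 = 2.0833, f(x_5) = 1.815632, coefficient = 2
x_6 = 2.5000, f(x_6) = 1.496180, coefficient = 1

I ≈ (0.416667/2) × 12.388822 = 2.581005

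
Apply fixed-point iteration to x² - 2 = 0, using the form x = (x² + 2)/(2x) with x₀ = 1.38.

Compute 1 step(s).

Equation: x² - 2 = 0
Fixed-point form: x = (x² + 2)/(2x)
x₀ = 1.38

x_1 = g(1.380000) = 1.414638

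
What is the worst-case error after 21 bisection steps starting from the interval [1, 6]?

Bisection error bound: |error| ≤ (b-a)/2^n
|error| ≤ (6 - 1)/2^21 = 5/2^21
|error| ≤ 0.0000023842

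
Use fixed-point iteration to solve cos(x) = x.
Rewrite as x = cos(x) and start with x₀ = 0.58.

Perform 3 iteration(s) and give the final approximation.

Equation: cos(x) = x
Fixed-point form: x = cos(x)
x₀ = 0.58

x_1 = g(0.580000) = 0.836463
x_2 = g(0.836463) = 0.670093
x_3 = g(0.670093) = 0.783764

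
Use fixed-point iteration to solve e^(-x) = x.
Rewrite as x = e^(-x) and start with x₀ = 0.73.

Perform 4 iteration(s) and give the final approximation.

Equation: e^(-x) = x
Fixed-point form: x = e^(-x)
x₀ = 0.73

x_1 = g(0.730000) = 0.481909
x_2 = g(0.481909) = 0.617603
x_3 = g(0.617603) = 0.539235
x_4 = g(0.539235) = 0.583194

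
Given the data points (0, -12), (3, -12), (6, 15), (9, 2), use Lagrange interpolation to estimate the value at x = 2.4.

Lagrange interpolation formula:
P(x) = Σ yᵢ × Lᵢ(x)
where Lᵢ(x) = Π_{j≠i} (x - xⱼ)/(xᵢ - xⱼ)

L_0(2.4) = (2.4 - 3)/(0 - 3) × (2.4 - 6)/(0 - 6) × (2.4 - 9)/(0 - 9) = 0.088000
L_1(2.4) = (2.4 - 0)/(3 - 0) × (2.4 - 6)/(3 - 6) × (2.4 - 9)/(3 - 9) = 1.056000
L_2(2.4) = (2.4 - 0)/(6 - 0) × (2.4 - 3)/(6 - 3) × (2.4 - 9)/(6 - 9) = -0.176000
L_3(2.4) = (2.4 - 0)/(9 - 0) × (2.4 - 3)/(9 - 3) × (2.4 - 6)/(9 - 6) = 0.032000

P(2.4) = (-12)×L_0(2.4) + (-12)×L_1(2.4) + 15×L_2(2.4) + 2×L_3(2.4)
P(2.4) = -16.304000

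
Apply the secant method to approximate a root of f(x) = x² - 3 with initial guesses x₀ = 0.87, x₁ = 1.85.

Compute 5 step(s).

f(x) = x² - 3
x₀ = 0.87, x₁ = 1.85

Secant formula: x_{n+1} = x_n - f(x_n)(x_n - x_{n-1})/(f(x_n) - f(x_{n-1}))

Iteration 1:
  f(0.870000) = -2.243100
  f(1.850000) = 0.422500
  x_2 = 1.850000 - 0.422500×(1.850000 - 0.870000)/(0.422500 - (-2.243100))
       = 1.694669
Iteration 2:
  f(1.850000) = 0.422500
  f(1.694669) = -0.128097
  x_3 = 1.694669 - (-0.128097)×(1.694669 - 1.850000)/(-0.128097 - 0.422500)
       = 1.730807
Iteration 3:
  f(1.694669) = -0.128097
  f(1.730807) = -0.004307
  x_4 = 1.730807 - (-0.004307)×(1.730807 - 1.694669)/(-0.004307 - (-0.128097))
       = 1.732064
Iteration 4:
  f(1.730807) = -0.004307
  f(1.732064) = 0.000047
  x_5 = 1.732064 - 0.000047×(1.732064 - 1.730807)/(0.000047 - (-0.004307))
       = 1.732051
Iteration 5:
  f(1.732064) = 0.000047
  f(1.732051) = 0.000000
  x_6 = 1.732051 - 0.000000×(1.732051 - 1.732064)/(0.000000 - 0.000047)
       = 1.732051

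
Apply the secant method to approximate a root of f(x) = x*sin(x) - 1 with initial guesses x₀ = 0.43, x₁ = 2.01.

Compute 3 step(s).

f(x) = x*sin(x) - 1
x₀ = 0.43, x₁ = 2.01

Secant formula: x_{n+1} = x_n - f(x_n)(x_n - x_{n-1})/(f(x_n) - f(x_{n-1}))

Iteration 1:
  f(0.430000) = -0.820746
  f(2.010000) = 0.819232
  x_2 = 2.010000 - 0.819232×(2.010000 - 0.430000)/(0.819232 - (-0.820746))
       = 1.220729
Iteration 2:
  f(2.010000) = 0.819232
  f(1.220729) = 0.146691
  x_3 = 1.220729 - 0.146691×(1.220729 - 2.010000)/(0.146691 - 0.819232)
       = 1.048577
Iteration 3:
  f(1.220729) = 0.146691
  f(1.048577) = -0.091183
  x_4 = 1.048577 - (-0.091183)×(1.048577 - 1.220729)/(-0.091183 - 0.146691)
       = 1.114567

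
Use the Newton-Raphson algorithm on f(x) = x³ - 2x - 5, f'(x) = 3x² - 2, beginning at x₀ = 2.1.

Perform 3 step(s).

f(x) = x³ - 2x - 5
f'(x) = 3x² - 2
x₀ = 2.1

Newton-Raphson formula: x_{n+1} = x_n - f(x_n)/f'(x_n)

Iteration 1:
  f(2.100000) = 0.061000
  f'(2.100000) = 11.230000
  x_1 = 2.100000 - 0.061000/11.230000 = 2.094568
Iteration 2:
  f(2.094568) = 0.000186
  f'(2.094568) = 11.161647
  x_2 = 2.094568 - 0.000186/11.161647 = 2.094551
Iteration 3:
  f(2.094551) = 0.000000
  f'(2.094551) = 11.161438
  x_3 = 2.094551 - 0.000000/11.161438 = 2.094551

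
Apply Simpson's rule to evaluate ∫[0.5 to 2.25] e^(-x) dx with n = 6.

f(x) = e^(-x)
a = 0.5, b = 2.25, n = 6
h = (b - a)/n = 0.291667

Simpson's rule: (h/3)[f(x₀) + 4f(x₁) + 2f(x₂) + ... + f(xₙ)]

x_0 = 0.5000, f(x_0) = 0.606531, coefficient = 1
x_1 = 0.7917, f(x_1) = 0.453089, coefficient = 4
x_2 = 1.0833, f(x_2) = 0.338465, coefficient = 2
x_3 = 1.3750, f(x_3) = 0.252840, coefficient = 4
x_4 = 1.6667, f(x_4) = 0.188876, coefficient = 2
x_5 = 1.9583, f(x_5) = 0.141093, coefficient = 4
x_6 = 2.2500, f(x_6) = 0.105399, coefficient = 1

I ≈ (0.291667/3) × 5.154700 = 0.501151
Exact value: 0.501131
Error: 0.000020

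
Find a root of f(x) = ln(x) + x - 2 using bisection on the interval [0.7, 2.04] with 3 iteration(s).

f(x) = ln(x) + x - 2
Initial interval: [0.7, 2.04]

Iteration 1:
  c_1 = (0.700000 + 2.040000)/2 = 1.370000
  f(c_1) = f(1.370000) = -0.315189
  f(a) × f(c) ≥ 0, new interval: [1.370000, 2.040000]
Iteration 2:
  c_2 = (1.370000 + 2.040000)/2 = 1.705000
  f(c_2) = f(1.705000) = 0.238565
  f(a) × f(c) < 0, new interval: [1.370000, 1.705000]
Iteration 3:
  c_3 = (1.370000 + 1.705000)/2 = 1.537500
  f(c_3) = f(1.537500) = -0.032342
  f(a) × f(c) ≥ 0, new interval: [1.537500, 1.705000]

After 3 iteration(s), the approximation is c_3 = 1.537500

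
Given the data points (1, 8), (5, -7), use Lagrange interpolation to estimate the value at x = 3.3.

Lagrange interpolation formula:
P(x) = Σ yᵢ × Lᵢ(x)
where Lᵢ(x) = Π_{j≠i} (x - xⱼ)/(xᵢ - xⱼ)

L_0(3.3) = (3.3 - 5)/(1 - 5) = 0.425000
L_1(3.3) = (3.3 - 1)/(5 - 1) = 0.575000

P(3.3) = 8×L_0(3.3) + (-7)×L_1(3.3)
P(3.3) = -0.625000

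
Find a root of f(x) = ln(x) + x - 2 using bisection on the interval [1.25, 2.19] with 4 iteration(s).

f(x) = ln(x) + x - 2
Initial interval: [1.25, 2.19]

Iteration 1:
  c_1 = (1.250000 + 2.190000)/2 = 1.720000
  f(c_1) = f(1.720000) = 0.262324
  f(a) × f(c) < 0, new interval: [1.250000, 1.720000]
Iteration 2:
  c_2 = (1.250000 + 1.720000)/2 = 1.485000
  f(c_2) = f(1.485000) = -0.119585
  f(a) × f(c) ≥ 0, new interval: [1.485000, 1.720000]
Iteration 3:
  c_3 = (1.485000 + 1.720000)/2 = 1.602500
  f(c_3) = f(1.602500) = 0.074065
  f(a) × f(c) < 0, new interval: [1.485000, 1.602500]
Iteration 4:
  c_4 = (1.485000 + 1.602500)/2 = 1.543750
  f(c_4) = f(1.543750) = -0.022035
  f(a) × f(c) ≥ 0, new interval: [1.543750, 1.602500]

After 4 iteration(s), the approximation is c_4 = 1.543750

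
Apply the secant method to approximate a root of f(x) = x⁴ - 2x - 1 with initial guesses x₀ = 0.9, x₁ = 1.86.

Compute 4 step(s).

f(x) = x⁴ - 2x - 1
x₀ = 0.9, x₁ = 1.86

Secant formula: x_{n+1} = x_n - f(x_n)(x_n - x_{n-1})/(f(x_n) - f(x_{n-1}))

Iteration 1:
  f(0.900000) = -2.143900
  f(1.860000) = 7.248832
  x_2 = 1.860000 - 7.248832×(1.860000 - 0.900000)/(7.248832 - (-2.143900))
       = 1.119121
Iteration 2:
  f(1.860000) = 7.248832
  f(1.119121) = -1.669657
  x_3 = 1.119121 - (-1.669657)×(1.119121 - 1.860000)/(-1.669657 - 7.248832)
       = 1.257823
Iteration 3:
  f(1.119121) = -1.669657
  f(1.257823) = -1.012546
  x_4 = 1.257823 - (-1.012546)×(1.257823 - 1.119121)/(-1.012546 - (-1.669657))
       = 1.471550
Iteration 4:
  f(1.257823) = -1.012546
  f(1.471550) = 0.746115
  x_5 = 1.471550 - 0.746115×(1.471550 - 1.257823)/(0.746115 - (-1.012546))
       = 1.380876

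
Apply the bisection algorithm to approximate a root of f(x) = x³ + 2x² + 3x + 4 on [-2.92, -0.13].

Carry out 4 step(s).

f(x) = x³ + 2x² + 3x + 4
Initial interval: [-2.92, -0.13]

Iteration 1:
  c_1 = (-2.920000 + (-0.130000))/2 = -1.525000
  f(c_1) = f(-1.525000) = 0.529672
  f(a) × f(c) < 0, new interval: [-2.920000, -1.525000]
Iteration 2:
  c_2 = (-2.920000 + (-1.525000))/2 = -2.222500
  f(c_2) = f(-2.222500) = -3.766540
  f(a) × f(c) ≥ 0, new interval: [-2.222500, -1.525000]
Iteration 3:
  c_3 = (-2.222500 + (-1.525000))/2 = -1.873750
  f(c_3) = f(-1.873750) = -1.177994
  f(a) × f(c) ≥ 0, new interval: [-1.873750, -1.525000]
Iteration 4:
  c_4 = (-1.873750 + (-1.525000))/2 = -1.699375
  f(c_4) = f(-1.699375) = -0.229957
  f(a) × f(c) ≥ 0, new interval: [-1.699375, -1.525000]

After 4 iteration(s), the approximation is c_4 = -1.699375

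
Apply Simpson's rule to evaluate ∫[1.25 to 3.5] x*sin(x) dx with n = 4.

f(x) = x*sin(x)
a = 1.25, b = 3.5, n = 4
h = (b - a)/n = 0.562500

Simpson's rule: (h/3)[f(x₀) + 4f(x₁) + 2f(x₂) + ... + f(xₙ)]

x_0 = 1.2500, f(x_0) = 1.186231, coefficient = 1
x_1 = 1.8125, f(x_1) = 1.759814, coefficient = 4
x_2 = 2.3750, f(x_2) = 1.647502, coefficient = 2
x_3 = 2.9375, f(x_3) = 0.595369, coefficient = 4
x_4 = 3.5000, f(x_4) = -1.227741, coefficient = 1

I ≈ (0.562500/3) × 12.674223 = 2.376417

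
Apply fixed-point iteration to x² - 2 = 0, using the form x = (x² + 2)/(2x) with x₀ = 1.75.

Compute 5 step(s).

Equation: x² - 2 = 0
Fixed-point form: x = (x² + 2)/(2x)
x₀ = 1.75

x_1 = g(1.750000) = 1.446429
x_2 = g(1.446429) = 1.414572
x_3 = g(1.414572) = 1.414214
x_4 = g(1.414214) = 1.414214
x_5 = g(1.414214) = 1.414214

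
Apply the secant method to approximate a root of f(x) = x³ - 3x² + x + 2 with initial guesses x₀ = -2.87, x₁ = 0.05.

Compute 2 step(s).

f(x) = x³ - 3x² + x + 2
x₀ = -2.87, x₁ = 0.05

Secant formula: x_{n+1} = x_n - f(x_n)(x_n - x_{n-1})/(f(x_n) - f(x_{n-1}))

Iteration 1:
  f(-2.870000) = -49.220603
  f(0.050000) = 2.042625
  x_2 = 0.050000 - 2.042625×(0.050000 - (-2.870000))/(2.042625 - (-49.220603))
       = -0.066350
Iteration 2:
  f(0.050000) = 2.042625
  f(-0.066350) = 1.920151
  x_3 = -0.066350 - 1.920151×(-0.066350 - 0.050000)/(1.920151 - 2.042625)
       = -1.890489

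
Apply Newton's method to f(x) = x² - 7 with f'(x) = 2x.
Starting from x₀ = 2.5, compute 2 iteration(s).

f(x) = x² - 7
f'(x) = 2x
x₀ = 2.5

Newton-Raphson formula: x_{n+1} = x_n - f(x_n)/f'(x_n)

Iteration 1:
  f(2.500000) = -0.750000
  f'(2.500000) = 5.000000
  x_1 = 2.500000 - (-0.750000)/5.000000 = 2.650000
Iteration 2:
  f(2.650000) = 0.022500
  f'(2.650000) = 5.300000
  x_2 = 2.650000 - 0.022500/5.300000 = 2.645755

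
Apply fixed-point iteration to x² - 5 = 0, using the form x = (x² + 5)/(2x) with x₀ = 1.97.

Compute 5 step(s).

Equation: x² - 5 = 0
Fixed-point form: x = (x² + 5)/(2x)
x₀ = 1.97

x_1 = g(1.970000) = 2.254036
x_2 = g(2.254036) = 2.236140
x_3 = g(2.236140) = 2.236068
x_4 = g(2.236068) = 2.236068
x_5 = g(2.236068) = 2.236068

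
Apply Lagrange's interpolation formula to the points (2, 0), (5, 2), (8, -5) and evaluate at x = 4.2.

Lagrange interpolation formula:
P(x) = Σ yᵢ × Lᵢ(x)
where Lᵢ(x) = Π_{j≠i} (x - xⱼ)/(xᵢ - xⱼ)

L_0(4.2) = (4.2 - 5)/(2 - 5) × (4.2 - 8)/(2 - 8) = 0.168889
L_1(4.2) = (4.2 - 2)/(5 - 2) × (4.2 - 8)/(5 - 8) = 0.928889
L_2(4.2) = (4.2 - 2)/(8 - 2) × (4.2 - 5)/(8 - 5) = -0.097778

P(4.2) = 0×L_0(4.2) + 2×L_1(4.2) + (-5)×L_2(4.2)
P(4.2) = 2.346667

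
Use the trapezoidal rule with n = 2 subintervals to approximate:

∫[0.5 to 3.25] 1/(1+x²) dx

f(x) = 1/(1+x²)
a = 0.5, b = 3.25, n = 2
h = (b - a)/n = 1.375000

Trapezoidal rule: (h/2)[f(x₀) + 2f(x₁) + 2f(x₂) + ... + f(xₙ)]

x_0 = 0.5000, f(x_0) = 0.800000, coefficient = 1
x_1 = 1.8750, f(x_1) = 0.221453, coefficient = 2
x_2 = 3.2500, f(x_2) = 0.086486, coefficient = 1

I ≈ (1.375000/2) × 1.329393 = 0.913958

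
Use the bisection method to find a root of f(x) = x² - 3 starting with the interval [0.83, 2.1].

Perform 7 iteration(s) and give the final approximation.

f(x) = x² - 3
Initial interval: [0.83, 2.1]

Iteration 1:
  c_1 = (0.830000 + 2.100000)/2 = 1.465000
  f(c_1) = f(1.465000) = -0.853775
  f(a) × f(c) ≥ 0, new interval: [1.465000, 2.100000]
Iteration 2:
  c_2 = (1.465000 + 2.100000)/2 = 1.782500
  f(c_2) = f(1.782500) = 0.177306
  f(a) × f(c) < 0, new interval: [1.465000, 1.782500]
Iteration 3:
  c_3 = (1.465000 + 1.782500)/2 = 1.623750
  f(c_3) = f(1.623750) = -0.363436
  f(a) × f(c) ≥ 0, new interval: [1.623750, 1.782500]
Iteration 4:
  c_4 = (1.623750 + 1.782500)/2 = 1.703125
  f(c_4) = f(1.703125) = -0.099365
  f(a) × f(c) ≥ 0, new interval: [1.703125, 1.782500]
Iteration 5:
  c_5 = (1.703125 + 1.782500)/2 = 1.742813
  f(c_5) = f(1.742813) = 0.037395
  f(a) × f(c) < 0, new interval: [1.703125, 1.742813]
Iteration 6:
  c_6 = (1.703125 + 1.742813)/2 = 1.722969
  f(c_6) = f(1.722969) = -0.031379
  f(a) × f(c) ≥ 0, new interval: [1.722969, 1.742813]
Iteration 7:
  c_7 = (1.722969 + 1.742813)/2 = 1.732891
  f(c_7) = f(1.732891) = 0.002910
  f(a) × f(c) < 0, new interval: [1.722969, 1.732891]

After 7 iteration(s), the approximation is c_7 = 1.732891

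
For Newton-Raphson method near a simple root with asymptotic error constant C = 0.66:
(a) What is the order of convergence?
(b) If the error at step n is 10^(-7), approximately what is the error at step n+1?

(a) Newton-Raphson has quadratic (order 2) convergence near simple roots.
    This means |e_{n+1}| ≈ C|e_n|².

(b) With |e_n| = 10^(-7) and C = 0.66:
    |e_{n+1}| ≈ 0.66 × (10^(-7))² = 0.66 × 10^(-14)

(a) 2 (quadratic); (b) |e_{n+1}| ≈ 6.600e-15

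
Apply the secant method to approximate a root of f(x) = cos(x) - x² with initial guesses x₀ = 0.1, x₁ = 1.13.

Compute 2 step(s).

f(x) = cos(x) - x²
x₀ = 0.1, x₁ = 1.13

Secant formula: x_{n+1} = x_n - f(x_n)(x_n - x_{n-1})/(f(x_n) - f(x_{n-1}))

Iteration 1:
  f(0.100000) = 0.985004
  f(1.130000) = -0.850240
  x_2 = 1.130000 - (-0.850240)×(1.130000 - 0.100000)/(-0.850240 - 0.985004)
       = 0.652817
Iteration 2:
  f(1.130000) = -0.850240
  f(0.652817) = 0.368206
  x_3 = 0.652817 - 0.368206×(0.652817 - 1.130000)/(0.368206 - (-0.850240))
       = 0.797018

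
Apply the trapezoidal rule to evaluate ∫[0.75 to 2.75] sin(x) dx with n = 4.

f(x) = sin(x)
a = 0.75, b = 2.75, n = 4
h = (b - a)/n = 0.500000

Trapezoidal rule: (h/2)[f(x₀) + 2f(x₁) + 2f(x₂) + ... + f(xₙ)]

x_0 = 0.7500, f(x_0) = 0.681639, coefficient = 1
x_1 = 1.2500, f(x_1) = 0.948985, coefficient = 2
x_2 = 1.7500, f(x_2) = 0.983986, coefficient = 2
x_3 = 2.2500, f(x_3) = 0.778073, coefficient = 2
x_4 = 2.7500, f(x_4) = 0.381661, coefficient = 1

I ≈ (0.500000/2) × 6.485387 = 1.621347
Exact value: 1.655991
Error: 0.034644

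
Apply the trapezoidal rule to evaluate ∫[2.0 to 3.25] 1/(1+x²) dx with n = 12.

f(x) = 1/(1+x²)
a = 2.0, b = 3.25, n = 12
h = (b - a)/n = 0.104167

Trapezoidal rule: (h/2)[f(x₀) + 2f(x₁) + 2f(x₂) + ... + f(xₙ)]

x_0 = 2.0000, f(x_0) = 0.200000, coefficient = 1
x_1 = 2.1042, f(x_1) = 0.184246, coefficient = 2
x_2 = 2.2083, f(x_2) = 0.170162, coefficient = 2
x_3 = 2.3125, f(x_3) = 0.157538, coefficient = 2
x_4 = 2.4167, f(x_4) = 0.146193, coefficient = 2
x_5 = 2.5208, f(x_5) = 0.135969, coefficient = 2
x_6 = 2.6250, f(x_6) = 0.126733, coefficient = 2
x_7 = 2.7292, f(x_7) = 0.118366, coefficient = 2
x_8 = 2.8333, f(x_8) = 0.110769, coefficient = 2
x_9 = 2.9375, f(x_9) = 0.103854, coefficient = 2
x_10 = 3.0417, f(x_10) = 0.097544, coefficient = 2
x_11 = 3.1458, f(x_11) = 0.091775, coefficient = 2
x_12 = 3.2500, f(x_12) = 0.086486, coefficient = 1

I ≈ (0.104167/2) × 3.172788 = 0.165249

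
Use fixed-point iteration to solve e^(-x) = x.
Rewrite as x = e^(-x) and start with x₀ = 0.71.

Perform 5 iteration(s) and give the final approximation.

Equation: e^(-x) = x
Fixed-point form: x = e^(-x)
x₀ = 0.71

x_1 = g(0.710000) = 0.491644
x_2 = g(0.491644) = 0.611620
x_3 = g(0.611620) = 0.542471
x_4 = g(0.542471) = 0.581310
x_5 = g(0.581310) = 0.559165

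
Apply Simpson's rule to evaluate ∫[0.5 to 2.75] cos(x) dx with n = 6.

f(x) = cos(x)
a = 0.5, b = 2.75, n = 6
h = (b - a)/n = 0.375000

Simpson's rule: (h/3)[f(x₀) + 4f(x₁) + 2f(x₂) + ... + f(xₙ)]

x_0 = 0.5000, f(x_0) = 0.877583, coefficient = 1
x_1 = 0.8750, f(x_1) = 0.640997, coefficient = 4
x_2 = 1.2500, f(x_2) = 0.315322, coefficient = 2
x_3 = 1.6250, f(x_3) = -0.054177, coefficient = 4
x_4 = 2.0000, f(x_4) = -0.416147, coefficient = 2
x_5 = 2.3750, f(x_5) = -0.720278, coefficient = 4
x_6 = 2.7500, f(x_6) = -0.924302, coefficient = 1

I ≈ (0.375000/3) × -0.782204 = -0.097775
Exact value: -0.097765
Error: 0.000011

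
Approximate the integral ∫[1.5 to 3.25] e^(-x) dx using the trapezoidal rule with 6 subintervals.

f(x) = e^(-x)
a = 1.5, b = 3.25, n = 6
h = (b - a)/n = 0.291667

Trapezoidal rule: (h/2)[f(x₀) + 2f(x₁) + 2f(x₂) + ... + f(xₙ)]

x_0 = 1.5000, f(x_0) = 0.223130, coefficient = 1
x_1 = 1.7917, f(x_1) = 0.166682, coefficient = 2
x_2 = 2.0833, f(x_2) = 0.124514, coefficient = 2
x_3 = 2.3750, f(x_3) = 0.093014, coefficient = 2
x_4 = 2.6667, f(x_4) = 0.069483, coefficient = 2
x_5 = 2.9583, f(x_5) = 0.051905, coefficient = 2
x_6 = 3.2500, f(x_6) = 0.038774, coefficient = 1

I ≈ (0.291667/2) × 1.273104 = 0.185661
Exact value: 0.184356
Error: 0.001305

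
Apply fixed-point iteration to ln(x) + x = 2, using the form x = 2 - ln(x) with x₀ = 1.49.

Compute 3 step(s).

Equation: ln(x) + x = 2
Fixed-point form: x = 2 - ln(x)
x₀ = 1.49

x_1 = g(1.490000) = 1.601224
x_2 = g(1.601224) = 1.529232
x_3 = g(1.529232) = 1.575235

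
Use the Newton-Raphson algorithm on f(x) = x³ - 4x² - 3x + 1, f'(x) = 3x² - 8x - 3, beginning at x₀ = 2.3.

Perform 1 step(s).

f(x) = x³ - 4x² - 3x + 1
f'(x) = 3x² - 8x - 3
x₀ = 2.3

Newton-Raphson formula: x_{n+1} = x_n - f(x_n)/f'(x_n)

Iteration 1:
  f(2.300000) = -14.893000
  f'(2.300000) = -5.530000
  x_1 = 2.300000 - (-14.893000)/(-5.530000) = -0.393128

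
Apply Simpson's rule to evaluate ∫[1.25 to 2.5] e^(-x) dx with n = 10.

f(x) = e^(-x)
a = 1.25, b = 2.5, n = 10
h = (b - a)/n = 0.125000

Simpson's rule: (h/3)[f(x₀) + 4f(x₁) + 2f(x₂) + ... + f(xₙ)]

x_0 = 1.2500, f(x_0) = 0.286505, coefficient = 1
x_1 = 1.3750, f(x_1) = 0.252840, coefficient = 4
x_2 = 1.5000, f(x_2) = 0.223130, coefficient = 2
x_3 = 1.6250, f(x_3) = 0.196912, coefficient = 4
x_4 = 1.7500, f(x_4) = 0.173774, coefficient = 2
x_5 = 1.8750, f(x_5) = 0.153355, coefficient = 4
x_6 = 2.0000, f(x_6) = 0.135335, coefficient = 2
x_7 = 2.1250, f(x_7) = 0.119433, coefficient = 4
x_8 = 2.2500, f(x_8) = 0.105399, coefficient = 2
x_9 = 2.3750, f(x_9) = 0.093014, coefficient = 4
x_10 = 2.5000, f(x_10) = 0.082085, coefficient = 1

I ≈ (0.125000/3) × 4.906082 = 0.204420
Exact value: 0.204420
Error: 0.000000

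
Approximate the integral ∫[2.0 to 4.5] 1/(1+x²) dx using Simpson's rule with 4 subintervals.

f(x) = 1/(1+x²)
a = 2.0, b = 4.5, n = 4
h = (b - a)/n = 0.625000

Simpson's rule: (h/3)[f(x₀) + 4f(x₁) + 2f(x₂) + ... + f(xₙ)]

x_0 = 2.0000, f(x_0) = 0.200000, coefficient = 1
x_1 = 2.6250, f(x_1) = 0.126733, coefficient = 4
x_2 = 3.2500, f(x_2) = 0.086486, coefficient = 2
x_3 = 3.8750, f(x_3) = 0.062439, coefficient = 4
x_4 = 4.5000, f(x_4) = 0.047059, coefficient = 1

I ≈ (0.625000/3) × 1.176719 = 0.245150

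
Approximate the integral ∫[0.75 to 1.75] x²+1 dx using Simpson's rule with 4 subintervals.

f(x) = x²+1
a = 0.75, b = 1.75, n = 4
h = (b - a)/n = 0.250000

Simpson's rule: (h/3)[f(x₀) + 4f(x₁) + 2f(x₂) + ... + f(xₙ)]

x_0 = 0.7500, f(x_0) = 1.562500, coefficient = 1
x_1 = 1.0000, f(x_1) = 2.000000, coefficient = 4
x_2 = 1.2500, f(x_2) = 2.562500, coefficient = 2
x_3 = 1.5000, f(x_3) = 3.250000, coefficient = 4
x_4 = 1.7500, f(x_4) = 4.062500, coefficient = 1

I ≈ (0.250000/3) × 31.750000 = 2.645833
Exact value: 2.645833
Error: 0.000000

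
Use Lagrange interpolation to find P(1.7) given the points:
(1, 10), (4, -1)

Lagrange interpolation formula:
P(x) = Σ yᵢ × Lᵢ(x)
where Lᵢ(x) = Π_{j≠i} (x - xⱼ)/(xᵢ - xⱼ)

L_0(1.7) = (1.7 - 4)/(1 - 4) = 0.766667
L_1(1.7) = (1.7 - 1)/(4 - 1) = 0.233333

P(1.7) = 10×L_0(1.7) + (-1)×L_1(1.7)
P(1.7) = 7.433333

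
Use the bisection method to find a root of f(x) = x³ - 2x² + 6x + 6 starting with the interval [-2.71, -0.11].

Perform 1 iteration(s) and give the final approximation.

f(x) = x³ - 2x² + 6x + 6
Initial interval: [-2.71, -0.11]

Iteration 1:
  c_1 = (-2.710000 + (-0.110000))/2 = -1.410000
  f(c_1) = f(-1.410000) = -9.239421
  f(a) × f(c) ≥ 0, new interval: [-1.410000, -0.110000]

After 1 iteration(s), the approximation is c_1 = -1.410000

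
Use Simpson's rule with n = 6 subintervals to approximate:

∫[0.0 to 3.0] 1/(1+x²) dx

f(x) = 1/(1+x²)
a = 0.0, b = 3.0, n = 6
h = (b - a)/n = 0.500000

Simpson's rule: (h/3)[f(x₀) + 4f(x₁) + 2f(x₂) + ... + f(xₙ)]

x_0 = 0.0000, f(x_0) = 1.000000, coefficient = 1
x_1 = 0.5000, f(x_1) = 0.800000, coefficient = 4
x_2 = 1.0000, f(x_2) = 0.500000, coefficient = 2
x_3 = 1.5000, f(x_3) = 0.307692, coefficient = 4
x_4 = 2.0000, f(x_4) = 0.200000, coefficient = 2
x_5 = 2.5000, f(x_5) = 0.137931, coefficient = 4
x_6 = 3.0000, f(x_6) = 0.100000, coefficient = 1

I ≈ (0.500000/3) × 7.482493 = 1.247082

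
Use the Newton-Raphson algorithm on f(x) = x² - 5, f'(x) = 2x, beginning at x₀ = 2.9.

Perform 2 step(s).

f(x) = x² - 5
f'(x) = 2x
x₀ = 2.9

Newton-Raphson formula: x_{n+1} = x_n - f(x_n)/f'(x_n)

Iteration 1:
  f(2.900000) = 3.410000
  f'(2.900000) = 5.800000
  x_1 = 2.900000 - 3.410000/5.800000 = 2.312069
Iteration 2:
  f(2.312069) = 0.345663
  f'(2.312069) = 4.624138
  x_2 = 2.312069 - 0.345663/4.624138 = 2.237317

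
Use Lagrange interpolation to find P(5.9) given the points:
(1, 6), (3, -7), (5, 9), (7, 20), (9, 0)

Lagrange interpolation formula:
P(x) = Σ yᵢ × Lᵢ(x)
where Lᵢ(x) = Π_{j≠i} (x - xⱼ)/(xᵢ - xⱼ)

L_0(5.9) = (5.9 - 3)/(1 - 3) × (5.9 - 5)/(1 - 5) × (5.9 - 7)/(1 - 7) × (5.9 - 9)/(1 - 9) = 0.023177
L_1(5.9) = (5.9 - 1)/(3 - 1) × (5.9 - 5)/(3 - 5) × (5.9 - 7)/(3 - 7) × (5.9 - 9)/(3 - 9) = -0.156647
L_2(5.9) = (5.9 - 1)/(5 - 1) × (5.9 - 3)/(5 - 3) × (5.9 - 7)/(5 - 7) × (5.9 - 9)/(5 - 9) = 0.757127
L_3(5.9) = (5.9 - 1)/(7 - 1) × (5.9 - 3)/(7 - 3) × (5.9 - 5)/(7 - 5) × (5.9 - 9)/(7 - 9) = 0.412978
L_4(5.9) = (5.9 - 1)/(9 - 1) × (5.9 - 3)/(9 - 3) × (5.9 - 5)/(9 - 5) × (5.9 - 7)/(9 - 7) = -0.036635

P(5.9) = 6×L_0(5.9) + (-7)×L_1(5.9) + 9×L_2(5.9) + 20×L_3(5.9) + 0×L_4(5.9)
P(5.9) = 16.309294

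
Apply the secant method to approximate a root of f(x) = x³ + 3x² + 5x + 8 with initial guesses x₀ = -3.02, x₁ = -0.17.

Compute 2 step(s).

f(x) = x³ + 3x² + 5x + 8
x₀ = -3.02, x₁ = -0.17

Secant formula: x_{n+1} = x_n - f(x_n)(x_n - x_{n-1})/(f(x_n) - f(x_{n-1}))

Iteration 1:
  f(-3.020000) = -7.282408
  f(-0.170000) = 7.231787
  x_2 = -0.170000 - 7.231787×(-0.170000 - (-3.020000))/(7.231787 - (-7.282408))
       = -1.590030
Iteration 2:
  f(-0.170000) = 7.231787
  f(-1.590030) = 3.614530
  x_3 = -1.590030 - 3.614530×(-1.590030 - (-0.170000))/(3.614530 - 7.231787)
       = -3.008989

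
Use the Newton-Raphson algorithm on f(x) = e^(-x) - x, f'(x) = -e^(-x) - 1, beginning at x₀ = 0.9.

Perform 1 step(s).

f(x) = e^(-x) - x
f'(x) = -e^(-x) - 1
x₀ = 0.9

Newton-Raphson formula: x_{n+1} = x_n - f(x_n)/f'(x_n)

Iteration 1:
  f(0.900000) = -0.493430
  f'(0.900000) = -1.406570
  x_1 = 0.900000 - (-0.493430)/(-1.406570) = 0.549196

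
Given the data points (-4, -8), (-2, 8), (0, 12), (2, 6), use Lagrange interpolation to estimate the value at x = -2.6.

Lagrange interpolation formula:
P(x) = Σ yᵢ × Lᵢ(x)
where Lᵢ(x) = Π_{j≠i} (x - xⱼ)/(xᵢ - xⱼ)

L_0(-2.6) = (-2.6 - (-2))/(-4 - (-2)) × (-2.6 - 0)/(-4 - 0) × (-2.6 - 2)/(-4 - 2) = 0.149500
L_1(-2.6) = (-2.6 - (-4))/(-2 - (-4)) × (-2.6 - 0)/(-2 - 0) × (-2.6 - 2)/(-2 - 2) = 1.046500
L_2(-2.6) = (-2.6 - (-4))/(0 - (-4)) × (-2.6 - (-2))/(0 - (-2)) × (-2.6 - 2)/(0 - 2) = -0.241500
L_3(-2.6) = (-2.6 - (-4))/(2 - (-4)) × (-2.6 - (-2))/(2 - (-2)) × (-2.6 - 0)/(2 - 0) = 0.045500

P(-2.6) = (-8)×L_0(-2.6) + 8×L_1(-2.6) + 12×L_2(-2.6) + 6×L_3(-2.6)
P(-2.6) = 4.551000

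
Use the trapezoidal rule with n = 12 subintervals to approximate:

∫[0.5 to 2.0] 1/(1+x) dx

f(x) = 1/(1+x)
a = 0.5, b = 2.0, n = 12
h = (b - a)/n = 0.125000

Trapezoidal rule: (h/2)[f(x₀) + 2f(x₁) + 2f(x₂) + ... + f(xₙ)]

x_0 = 0.5000, f(x_0) = 0.666667, coefficient = 1
x_1 = 0.6250, f(x_1) = 0.615385, coefficient = 2
x_2 = 0.7500, f(x_2) = 0.571429, coefficient = 2
x_3 = 0.8750, f(x_3) = 0.533333, coefficient = 2
x_4 = 1.0000, f(x_4) = 0.500000, coefficient = 2
x_5 = 1.1250, f(x_5) = 0.470588, coefficient = 2
x_6 = 1.2500, f(x_6) = 0.444444, coefficient = 2
x_7 = 1.3750, f(x_7) = 0.421053, coefficient = 2
x_8 = 1.5000, f(x_8) = 0.400000, coefficient = 2
x_9 = 1.6250, f(x_9) = 0.380952, coefficient = 2
x_10 = 1.7500, f(x_10) = 0.363636, coefficient = 2
x_11 = 1.8750, f(x_11) = 0.347826, coefficient = 2
x_12 = 2.0000, f(x_12) = 0.333333, coefficient = 1

I ≈ (0.125000/2) × 11.097293 = 0.693581
Exact value: 0.693147
Error: 0.000434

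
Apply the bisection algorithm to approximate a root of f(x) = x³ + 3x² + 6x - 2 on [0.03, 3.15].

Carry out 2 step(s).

f(x) = x³ + 3x² + 6x - 2
Initial interval: [0.03, 3.15]

Iteration 1:
  c_1 = (0.030000 + 3.150000)/2 = 1.590000
  f(c_1) = f(1.590000) = 19.143979
  f(a) × f(c) < 0, new interval: [0.030000, 1.590000]
Iteration 2:
  c_2 = (0.030000 + 1.590000)/2 = 0.810000
  f(c_2) = f(0.810000) = 5.359741
  f(a) × f(c) < 0, new interval: [0.030000, 0.810000]

After 2 iteration(s), the approximation is c_2 = 0.810000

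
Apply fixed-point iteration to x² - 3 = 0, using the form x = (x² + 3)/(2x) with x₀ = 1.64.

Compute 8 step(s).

Equation: x² - 3 = 0
Fixed-point form: x = (x² + 3)/(2x)
x₀ = 1.64

x_1 = g(1.640000) = 1.734634
x_2 = g(1.734634) = 1.732053
x_3 = g(1.732053) = 1.732051
x_4 = g(1.732051) = 1.732051
x_5 = g(1.732051) = 1.732051
x_6 = g(1.732051) = 1.732051
x_7 = g(1.732051) = 1.732051
x_8 = g(1.732051) = 1.732051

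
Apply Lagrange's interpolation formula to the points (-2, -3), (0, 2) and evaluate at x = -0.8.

Lagrange interpolation formula:
P(x) = Σ yᵢ × Lᵢ(x)
where Lᵢ(x) = Π_{j≠i} (x - xⱼ)/(xᵢ - xⱼ)

L_0(-0.8) = (-0.8 - 0)/(-2 - 0) = 0.400000
L_1(-0.8) = (-0.8 - (-2))/(0 - (-2)) = 0.600000

P(-0.8) = (-3)×L_0(-0.8) + 2×L_1(-0.8)
P(-0.8) = 0.000000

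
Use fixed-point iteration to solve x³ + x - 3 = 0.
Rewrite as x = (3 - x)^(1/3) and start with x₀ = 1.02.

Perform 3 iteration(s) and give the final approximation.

Equation: x³ + x - 3 = 0
Fixed-point form: x = (3 - x)^(1/3)
x₀ = 1.02

x_1 = g(1.020000) = 1.255707
x_2 = g(1.255707) = 1.203760
x_3 = g(1.203760) = 1.215593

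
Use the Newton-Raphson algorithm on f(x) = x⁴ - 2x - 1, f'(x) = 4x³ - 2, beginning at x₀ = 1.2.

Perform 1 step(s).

f(x) = x⁴ - 2x - 1
f'(x) = 4x³ - 2
x₀ = 1.2

Newton-Raphson formula: x_{n+1} = x_n - f(x_n)/f'(x_n)

Iteration 1:
  f(1.200000) = -1.326400
  f'(1.200000) = 4.912000
  x_1 = 1.200000 - (-1.326400)/4.912000 = 1.470033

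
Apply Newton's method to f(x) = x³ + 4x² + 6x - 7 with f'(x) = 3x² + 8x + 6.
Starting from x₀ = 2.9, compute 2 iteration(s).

f(x) = x³ + 4x² + 6x - 7
f'(x) = 3x² + 8x + 6
x₀ = 2.9

Newton-Raphson formula: x_{n+1} = x_n - f(x_n)/f'(x_n)

Iteration 1:
  f(2.900000) = 68.429000
  f'(2.900000) = 54.430000
  x_1 = 2.900000 - 68.429000/54.430000 = 1.642807
Iteration 2:
  f(1.642807) = 18.085741
  f'(1.642807) = 27.238905
  x_2 = 1.642807 - 18.085741/27.238905 = 0.978840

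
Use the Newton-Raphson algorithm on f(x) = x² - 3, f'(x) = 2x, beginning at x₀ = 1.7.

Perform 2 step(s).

f(x) = x² - 3
f'(x) = 2x
x₀ = 1.7

Newton-Raphson formula: x_{n+1} = x_n - f(x_n)/f'(x_n)

Iteration 1:
  f(1.700000) = -0.110000
  f'(1.700000) = 3.400000
  x_1 = 1.700000 - (-0.110000)/3.400000 = 1.732353
Iteration 2:
  f(1.732353) = 0.001047
  f'(1.732353) = 3.464706
  x_2 = 1.732353 - 0.001047/3.464706 = 1.732051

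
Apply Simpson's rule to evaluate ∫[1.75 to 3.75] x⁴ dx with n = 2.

f(x) = x⁴
a = 1.75, b = 3.75, n = 2
h = (b - a)/n = 1.000000

Simpson's rule: (h/3)[f(x₀) + 4f(x₁) + 2f(x₂) + ... + f(xₙ)]

x_0 = 1.7500, f(x_0) = 9.378906, coefficient = 1
x_1 = 2.7500, f(x_1) = 57.191406, coefficient = 4
x_2 = 3.7500, f(x_2) = 197.753906, coefficient = 1

I ≈ (1.000000/3) × 435.898438 = 145.299479
Exact value: 145.032813
Error: 0.266667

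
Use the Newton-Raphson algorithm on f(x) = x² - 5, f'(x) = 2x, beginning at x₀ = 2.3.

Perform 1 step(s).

f(x) = x² - 5
f'(x) = 2x
x₀ = 2.3

Newton-Raphson formula: x_{n+1} = x_n - f(x_n)/f'(x_n)

Iteration 1:
  f(2.300000) = 0.290000
  f'(2.300000) = 4.600000
  x_1 = 2.300000 - 0.290000/4.600000 = 2.236957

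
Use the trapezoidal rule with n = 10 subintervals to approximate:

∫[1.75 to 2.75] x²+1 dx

f(x) = x²+1
a = 1.75, b = 2.75, n = 10
h = (b - a)/n = 0.100000

Trapezoidal rule: (h/2)[f(x₀) + 2f(x₁) + 2f(x₂) + ... + f(xₙ)]

x_0 = 1.7500, f(x_0) = 4.062500, coefficient = 1
x_1 = 1.8500, f(x_1) = 4.422500, coefficient = 2
x_2 = 1.9500, f(x_2) = 4.802500, coefficient = 2
x_3 = 2.0500, f(x_3) = 5.202500, coefficient = 2
x_4 = 2.1500, f(x_4) = 5.622500, coefficient = 2
x_5 = 2.2500, f(x_5) = 6.062500, coefficient = 2
x_6 = 2.3500, f(x_6) = 6.522500, coefficient = 2
x_7 = 2.4500, f(x_7) = 7.002500, coefficient = 2
x_8 = 2.5500, f(x_8) = 7.502500, coefficient = 2
x_9 = 2.6500, f(x_9) = 8.022500, coefficient = 2
x_10 = 2.7500, f(x_10) = 8.562500, coefficient = 1

I ≈ (0.100000/2) × 122.950000 = 6.147500
Exact value: 6.145833
Error: 0.001667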